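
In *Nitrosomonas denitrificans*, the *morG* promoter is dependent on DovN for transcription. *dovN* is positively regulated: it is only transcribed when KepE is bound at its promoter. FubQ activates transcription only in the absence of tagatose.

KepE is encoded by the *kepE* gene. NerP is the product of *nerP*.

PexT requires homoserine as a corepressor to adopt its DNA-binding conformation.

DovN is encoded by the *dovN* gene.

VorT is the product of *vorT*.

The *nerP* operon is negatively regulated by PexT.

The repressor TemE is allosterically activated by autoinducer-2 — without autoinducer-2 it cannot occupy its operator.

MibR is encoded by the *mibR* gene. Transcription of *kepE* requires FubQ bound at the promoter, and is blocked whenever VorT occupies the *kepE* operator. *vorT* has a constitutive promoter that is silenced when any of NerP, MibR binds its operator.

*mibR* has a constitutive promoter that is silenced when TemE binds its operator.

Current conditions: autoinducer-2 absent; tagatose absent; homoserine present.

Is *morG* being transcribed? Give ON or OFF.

Homoserine is present, so PexT is active.
With repressor PexT bound, *nerP* is not transcribed.
So NerP is not produced.
Autoinducer-2 is absent, so TemE is inactive.
With no repressor bound, *mibR* is transcribed.
So MibR is produced and active.
With repressor MibR bound, *vorT* is not transcribed.
So VorT is not produced.
Tagatose is absent, so FubQ is active.
No repressor is bound and FubQ is active, so *kepE* is transcribed.
So KepE is produced and active.
No repressor is bound and KepE is active, so *dovN* is transcribed.
So DovN is produced and active.
No repressor is bound and DovN is active, so *morG* is transcribed.

ON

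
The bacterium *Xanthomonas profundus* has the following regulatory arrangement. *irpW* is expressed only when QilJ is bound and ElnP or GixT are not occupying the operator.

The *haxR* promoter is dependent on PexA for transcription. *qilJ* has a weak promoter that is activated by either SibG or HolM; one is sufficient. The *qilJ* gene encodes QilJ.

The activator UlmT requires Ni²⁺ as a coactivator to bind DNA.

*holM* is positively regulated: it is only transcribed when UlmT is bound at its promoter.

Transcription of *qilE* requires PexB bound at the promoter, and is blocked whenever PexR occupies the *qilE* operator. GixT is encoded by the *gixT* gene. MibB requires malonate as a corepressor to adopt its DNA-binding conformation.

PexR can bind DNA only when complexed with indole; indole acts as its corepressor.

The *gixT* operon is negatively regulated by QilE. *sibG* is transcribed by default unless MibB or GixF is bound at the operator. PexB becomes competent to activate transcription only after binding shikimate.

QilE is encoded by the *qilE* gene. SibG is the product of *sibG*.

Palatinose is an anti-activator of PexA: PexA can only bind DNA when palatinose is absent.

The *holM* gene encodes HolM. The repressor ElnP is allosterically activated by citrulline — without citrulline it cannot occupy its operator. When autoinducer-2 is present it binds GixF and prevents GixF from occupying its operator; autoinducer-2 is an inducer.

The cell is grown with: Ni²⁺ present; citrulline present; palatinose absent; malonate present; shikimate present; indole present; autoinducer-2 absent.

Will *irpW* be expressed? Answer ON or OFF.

OFF

Citrulline is present, so ElnP is active.
Indole is present, so PexR is active.
Shikimate is present, so PexB is active.
With repressor PexR bound, *qilE* is not transcribed.
So QilE is not produced.
With no repressor bound, *gixT* is transcribed.
So GixT is produced and active.
Malonate is present, so MibB is active.
Autoinducer-2 is absent, so GixF is active.
With repressor MibB bound, *sibG* is not transcribed.
So SibG is not produced.
Ni²⁺ is present, so UlmT is active.
No repressor is bound and UlmT is active, so *holM* is transcribed.
So HolM is produced and active.
Activator HolM is present, so *qilJ* is transcribed.
So QilJ is produced and active.
With repressor ElnP bound, *irpW* is not transcribed.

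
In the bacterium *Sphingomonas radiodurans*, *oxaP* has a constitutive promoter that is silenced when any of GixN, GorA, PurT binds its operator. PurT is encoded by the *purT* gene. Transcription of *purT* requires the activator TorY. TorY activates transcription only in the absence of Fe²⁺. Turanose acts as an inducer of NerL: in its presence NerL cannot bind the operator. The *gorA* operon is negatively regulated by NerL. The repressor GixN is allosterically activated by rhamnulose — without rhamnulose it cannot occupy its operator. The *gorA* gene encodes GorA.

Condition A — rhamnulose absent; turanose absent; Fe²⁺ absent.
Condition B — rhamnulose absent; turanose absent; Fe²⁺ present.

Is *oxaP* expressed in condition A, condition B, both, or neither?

Condition A:
Rhamnulose is absent, so GixN is inactive.
Turanose is absent, so NerL is active.
With repressor NerL bound, *gorA* is not transcribed.
So GorA is not produced.
Fe²⁺ is absent, so TorY is active.
No repressor is bound and TorY is active, so *purT* is transcribed.
So PurT is produced and active.
With repressor PurT bound, *oxaP* is not transcribed.
→ *oxaP* is OFF in A.
Condition B:
Rhamnulose is absent, so GixN is inactive.
Turanose is absent, so NerL is active.
With repressor NerL bound, *gorA* is not transcribed.
So GorA is not produced.
Fe²⁺ is present, so TorY is inactive.
Required activator TorY is absent, so *purT* is not transcribed.
So PurT is not produced.
With no repressor bound, *oxaP* is transcribed.
→ *oxaP* is ON in B.

B only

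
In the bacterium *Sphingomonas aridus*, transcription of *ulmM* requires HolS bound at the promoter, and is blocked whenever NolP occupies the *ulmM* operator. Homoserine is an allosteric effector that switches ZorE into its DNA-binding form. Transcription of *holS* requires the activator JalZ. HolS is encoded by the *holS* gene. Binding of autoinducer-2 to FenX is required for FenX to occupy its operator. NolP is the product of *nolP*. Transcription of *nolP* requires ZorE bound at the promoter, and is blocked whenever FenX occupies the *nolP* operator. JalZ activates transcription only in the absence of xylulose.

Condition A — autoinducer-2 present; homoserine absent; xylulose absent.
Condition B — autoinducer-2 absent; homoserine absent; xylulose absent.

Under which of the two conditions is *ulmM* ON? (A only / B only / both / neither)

both

Condition A:
Autoinducer-2 is present, so FenX is active.
Homoserine is absent, so ZorE is inactive.
With repressor FenX bound, *nolP* is not transcribed.
So NolP is not produced.
Xylulose is absent, so JalZ is active.
No repressor is bound and JalZ is active, so *holS* is transcribed.
So HolS is produced and active.
No repressor is bound and HolS is active, so *ulmM* is transcribed.
→ *ulmM* is ON in A.
Condition B:
Autoinducer-2 is absent, so FenX is inactive.
Homoserine is absent, so ZorE is inactive.
Required activator ZorE is absent, so *nolP* is not transcribed.
So NolP is not produced.
Xylulose is absent, so JalZ is active.
No repressor is bound and JalZ is active, so *holS* is transcribed.
So HolS is produced and active.
No repressor is bound and HolS is active, so *ulmM* is transcribed.
→ *ulmM* is ON in B.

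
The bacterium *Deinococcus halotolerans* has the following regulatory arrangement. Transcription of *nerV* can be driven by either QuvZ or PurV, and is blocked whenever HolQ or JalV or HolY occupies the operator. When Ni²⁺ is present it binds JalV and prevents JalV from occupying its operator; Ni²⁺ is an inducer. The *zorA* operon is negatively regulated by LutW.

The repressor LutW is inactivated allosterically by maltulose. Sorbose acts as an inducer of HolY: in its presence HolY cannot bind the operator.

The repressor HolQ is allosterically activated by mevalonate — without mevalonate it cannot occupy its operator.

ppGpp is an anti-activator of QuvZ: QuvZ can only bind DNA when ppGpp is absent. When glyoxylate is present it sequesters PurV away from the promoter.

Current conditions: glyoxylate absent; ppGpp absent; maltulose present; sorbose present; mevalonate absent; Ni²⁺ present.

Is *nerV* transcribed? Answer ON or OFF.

ON

Mevalonate is absent, so HolQ is inactive.
ppGpp is absent, so QuvZ is active.
Ni²⁺ is present, so JalV is inactive.
Sorbose is present, so HolY is inactive.
Glyoxylate is absent, so PurV is active.
Activator QuvZ is present, so *nerV* is transcribed.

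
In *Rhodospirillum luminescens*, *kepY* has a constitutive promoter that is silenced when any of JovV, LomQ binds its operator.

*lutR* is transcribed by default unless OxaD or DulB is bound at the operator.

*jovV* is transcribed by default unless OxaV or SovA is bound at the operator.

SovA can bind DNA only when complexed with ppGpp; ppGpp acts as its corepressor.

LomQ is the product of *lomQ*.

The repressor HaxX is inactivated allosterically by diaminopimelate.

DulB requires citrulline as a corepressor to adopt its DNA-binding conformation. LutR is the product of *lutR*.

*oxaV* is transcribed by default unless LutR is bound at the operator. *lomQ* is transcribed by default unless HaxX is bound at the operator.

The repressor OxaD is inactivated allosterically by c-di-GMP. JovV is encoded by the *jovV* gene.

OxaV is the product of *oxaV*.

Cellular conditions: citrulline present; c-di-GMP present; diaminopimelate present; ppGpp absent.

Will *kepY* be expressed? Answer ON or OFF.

OFF

c-di-GMP is present, so OxaD is inactive.
Citrulline is present, so DulB is active.
With repressor DulB bound, *lutR* is not transcribed.
So LutR is not produced.
With no repressor bound, *oxaV* is transcribed.
So OxaV is produced and active.
ppGpp is absent, so SovA is inactive.
With repressor OxaV bound, *jovV* is not transcribed.
So JovV is not produced.
Diaminopimelate is present, so HaxX is inactive.
With no repressor bound, *lomQ* is transcribed.
So LomQ is produced and active.
With repressor LomQ bound, *kepY* is not transcribed.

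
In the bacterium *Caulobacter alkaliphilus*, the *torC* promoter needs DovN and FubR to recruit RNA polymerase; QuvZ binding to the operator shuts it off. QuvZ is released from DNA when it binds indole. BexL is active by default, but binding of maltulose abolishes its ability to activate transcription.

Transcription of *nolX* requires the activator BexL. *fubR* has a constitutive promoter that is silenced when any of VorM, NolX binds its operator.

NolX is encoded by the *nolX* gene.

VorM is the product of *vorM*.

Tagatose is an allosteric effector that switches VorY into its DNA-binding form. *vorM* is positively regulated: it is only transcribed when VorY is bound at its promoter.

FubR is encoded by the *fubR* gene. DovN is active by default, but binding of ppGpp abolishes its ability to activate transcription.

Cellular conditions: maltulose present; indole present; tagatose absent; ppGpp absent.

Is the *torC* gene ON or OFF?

Indole is present, so QuvZ is inactive.
ppGpp is absent, so DovN is active.
Tagatose is absent, so VorY is inactive.
Required activator VorY is absent, so *vorM* is not transcribed.
So VorM is not produced.
Maltulose is present, so BexL is inactive.
Required activator BexL is absent, so *nolX* is not transcribed.
So NolX is not produced.
With no repressor bound, *fubR* is transcribed.
So FubR is produced and active.
No repressor is bound and DovN and FubR are active, so *torC* is transcribed.

ON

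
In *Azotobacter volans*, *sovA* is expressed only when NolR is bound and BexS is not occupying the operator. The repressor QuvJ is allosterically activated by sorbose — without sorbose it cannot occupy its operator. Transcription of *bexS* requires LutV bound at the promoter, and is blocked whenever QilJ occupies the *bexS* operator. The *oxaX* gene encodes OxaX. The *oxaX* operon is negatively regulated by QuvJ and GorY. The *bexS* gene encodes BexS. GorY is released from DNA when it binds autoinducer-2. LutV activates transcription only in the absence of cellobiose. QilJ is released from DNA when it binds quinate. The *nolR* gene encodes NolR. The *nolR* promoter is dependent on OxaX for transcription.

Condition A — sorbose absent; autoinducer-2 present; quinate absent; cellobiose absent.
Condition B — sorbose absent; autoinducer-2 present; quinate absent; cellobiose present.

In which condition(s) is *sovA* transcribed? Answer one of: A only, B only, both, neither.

Condition A:
Sorbose is absent, so QuvJ is inactive.
Autoinducer-2 is present, so GorY is inactive.
With no repressor bound, *oxaX* is transcribed.
So OxaX is produced and active.
No repressor is bound and OxaX is active, so *nolR* is transcribed.
So NolR is produced and active.
Quinate is absent, so QilJ is active.
Cellobiose is absent, so LutV is active.
With repressor QilJ bound, *bexS* is not transcribed.
So BexS is not produced.
No repressor is bound and NolR is active, so *sovA* is transcribed.
→ *sovA* is ON in A.
Condition B:
Sorbose is absent, so QuvJ is inactive.
Autoinducer-2 is present, so GorY is inactive.
With no repressor bound, *oxaX* is transcribed.
So OxaX is produced and active.
No repressor is bound and OxaX is active, so *nolR* is transcribed.
So NolR is produced and active.
Quinate is absent, so QilJ is active.
Cellobiose is present, so LutV is inactive.
With repressor QilJ bound, *bexS* is not transcribed.
So BexS is not produced.
No repressor is bound and NolR is active, so *sovA* is transcribed.
→ *sovA* is ON in B.

both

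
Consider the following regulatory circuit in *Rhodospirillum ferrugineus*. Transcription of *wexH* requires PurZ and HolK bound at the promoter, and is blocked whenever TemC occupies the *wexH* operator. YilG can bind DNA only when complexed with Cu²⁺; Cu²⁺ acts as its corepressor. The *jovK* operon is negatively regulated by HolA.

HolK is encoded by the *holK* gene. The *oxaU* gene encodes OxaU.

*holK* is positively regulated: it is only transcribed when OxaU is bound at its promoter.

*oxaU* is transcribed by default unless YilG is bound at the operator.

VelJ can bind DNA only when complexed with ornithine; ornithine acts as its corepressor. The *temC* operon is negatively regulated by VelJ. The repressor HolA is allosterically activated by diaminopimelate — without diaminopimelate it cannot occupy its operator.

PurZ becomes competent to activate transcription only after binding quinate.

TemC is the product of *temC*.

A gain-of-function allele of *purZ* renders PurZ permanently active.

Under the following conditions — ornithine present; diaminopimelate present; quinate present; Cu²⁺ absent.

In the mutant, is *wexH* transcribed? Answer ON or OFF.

ON

PurZ is constitutively active in this strain.
Cu²⁺ is absent, so YilG is inactive.
With no repressor bound, *oxaU* is transcribed.
So OxaU is produced and active.
No repressor is bound and OxaU is active, so *holK* is transcribed.
So HolK is produced and active.
Ornithine is present, so VelJ is active.
With repressor VelJ bound, *temC* is not transcribed.
So TemC is not produced.
No repressor is bound and PurZ and HolK are active, so *wexH* is transcribed.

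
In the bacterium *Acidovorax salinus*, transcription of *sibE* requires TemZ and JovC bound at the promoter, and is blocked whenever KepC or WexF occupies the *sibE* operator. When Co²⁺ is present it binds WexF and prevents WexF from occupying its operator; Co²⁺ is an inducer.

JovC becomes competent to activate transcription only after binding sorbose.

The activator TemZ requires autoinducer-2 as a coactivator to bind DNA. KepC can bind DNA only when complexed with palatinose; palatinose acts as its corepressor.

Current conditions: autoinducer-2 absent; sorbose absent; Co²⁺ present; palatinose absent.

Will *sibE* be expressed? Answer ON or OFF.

Palatinose is absent, so KepC is inactive.
Co²⁺ is present, so WexF is inactive.
Autoinducer-2 is absent, so TemZ is inactive.
Sorbose is absent, so JovC is inactive.
Required activator TemZ is absent, so *sibE* is not transcribed.

OFF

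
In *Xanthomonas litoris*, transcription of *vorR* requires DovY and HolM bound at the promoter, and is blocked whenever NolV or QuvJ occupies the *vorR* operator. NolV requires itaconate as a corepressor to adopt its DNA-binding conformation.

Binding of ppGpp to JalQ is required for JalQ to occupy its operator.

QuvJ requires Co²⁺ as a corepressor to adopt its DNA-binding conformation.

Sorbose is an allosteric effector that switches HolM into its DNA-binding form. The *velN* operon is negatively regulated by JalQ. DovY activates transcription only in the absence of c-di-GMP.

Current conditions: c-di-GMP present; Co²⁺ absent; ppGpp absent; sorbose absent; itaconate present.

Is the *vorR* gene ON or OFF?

OFF

c-di-GMP is present, so DovY is inactive.
Itaconate is present, so NolV is active.
Co²⁺ is absent, so QuvJ is inactive.
Sorbose is absent, so HolM is inactive.
With repressor NolV bound, *vorR* is not transcribed.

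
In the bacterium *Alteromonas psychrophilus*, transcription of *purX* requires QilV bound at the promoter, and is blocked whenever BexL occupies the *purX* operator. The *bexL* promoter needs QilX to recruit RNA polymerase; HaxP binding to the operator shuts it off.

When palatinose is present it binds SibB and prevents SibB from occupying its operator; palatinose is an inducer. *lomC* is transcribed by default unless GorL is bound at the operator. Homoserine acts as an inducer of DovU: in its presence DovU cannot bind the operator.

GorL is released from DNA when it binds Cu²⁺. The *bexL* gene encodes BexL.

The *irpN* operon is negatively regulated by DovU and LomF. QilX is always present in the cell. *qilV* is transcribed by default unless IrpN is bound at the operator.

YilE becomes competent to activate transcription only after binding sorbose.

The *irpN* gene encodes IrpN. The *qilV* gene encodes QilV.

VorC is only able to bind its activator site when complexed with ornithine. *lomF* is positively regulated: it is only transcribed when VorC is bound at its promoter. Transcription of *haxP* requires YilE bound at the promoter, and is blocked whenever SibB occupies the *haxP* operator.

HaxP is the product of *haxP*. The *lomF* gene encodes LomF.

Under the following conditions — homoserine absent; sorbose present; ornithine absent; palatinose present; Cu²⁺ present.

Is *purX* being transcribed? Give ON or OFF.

ON

QilX is produced constitutively and is active.
Sorbose is present, so YilE is active.
Palatinose is present, so SibB is inactive.
No repressor is bound and YilE is active, so *haxP* is transcribed.
So HaxP is produced and active.
With repressor HaxP bound, *bexL* is not transcribed.
So BexL is not produced.
Homoserine is absent, so DovU is active.
Ornithine is absent, so VorC is inactive.
Required activator VorC is absent, so *lomF* is not transcribed.
So LomF is not produced.
With repressor DovU bound, *irpN* is not transcribed.
So IrpN is not produced.
With no repressor bound, *qilV* is transcribed.
So QilV is produced and active.
No repressor is bound and QilV is active, so *purX* is transcribed.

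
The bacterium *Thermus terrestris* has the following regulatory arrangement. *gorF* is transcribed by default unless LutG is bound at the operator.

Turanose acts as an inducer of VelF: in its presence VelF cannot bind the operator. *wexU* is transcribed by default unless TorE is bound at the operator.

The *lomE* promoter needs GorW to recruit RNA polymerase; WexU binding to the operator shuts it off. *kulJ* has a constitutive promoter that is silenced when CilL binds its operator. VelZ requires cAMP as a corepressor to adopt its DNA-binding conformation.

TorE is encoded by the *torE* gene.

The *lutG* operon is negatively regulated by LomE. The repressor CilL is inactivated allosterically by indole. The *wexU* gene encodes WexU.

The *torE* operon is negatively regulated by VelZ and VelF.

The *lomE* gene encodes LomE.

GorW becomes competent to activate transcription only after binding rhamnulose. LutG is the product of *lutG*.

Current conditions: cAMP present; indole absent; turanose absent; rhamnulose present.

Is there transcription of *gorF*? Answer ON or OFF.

cAMP is present, so VelZ is active.
Turanose is absent, so VelF is active.
With repressor VelZ bound, *torE* is not transcribed.
So TorE is not produced.
With no repressor bound, *wexU* is transcribed.
So WexU is produced and active.
Rhamnulose is present, so GorW is active.
With repressor WexU bound, *lomE* is not transcribed.
So LomE is not produced.
With no repressor bound, *lutG* is transcribed.
So LutG is produced and active.
With repressor LutG bound, *gorF* is not transcribed.

OFF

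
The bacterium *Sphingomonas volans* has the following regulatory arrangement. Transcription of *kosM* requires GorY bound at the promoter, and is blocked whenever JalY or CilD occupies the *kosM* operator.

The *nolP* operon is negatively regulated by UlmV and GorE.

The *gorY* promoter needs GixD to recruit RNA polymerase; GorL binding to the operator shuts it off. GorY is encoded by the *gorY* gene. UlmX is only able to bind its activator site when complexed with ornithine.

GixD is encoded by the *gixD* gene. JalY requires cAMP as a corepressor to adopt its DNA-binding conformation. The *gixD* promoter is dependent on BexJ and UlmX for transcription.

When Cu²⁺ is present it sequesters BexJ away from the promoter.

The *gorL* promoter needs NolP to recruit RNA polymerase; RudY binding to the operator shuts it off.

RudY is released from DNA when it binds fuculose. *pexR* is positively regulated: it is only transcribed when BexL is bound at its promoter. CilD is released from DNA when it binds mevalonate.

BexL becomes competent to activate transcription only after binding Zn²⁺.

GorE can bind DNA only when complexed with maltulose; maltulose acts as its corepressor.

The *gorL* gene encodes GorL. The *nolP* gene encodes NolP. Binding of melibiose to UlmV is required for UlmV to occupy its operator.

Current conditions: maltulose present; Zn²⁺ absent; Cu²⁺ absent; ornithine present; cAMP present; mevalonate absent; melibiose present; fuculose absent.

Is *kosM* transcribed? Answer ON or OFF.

OFF

Fuculose is absent, so RudY is active.
Melibiose is present, so UlmV is active.
Maltulose is present, so GorE is active.
With repressor UlmV bound, *nolP* is not transcribed.
So NolP is not produced.
With repressor RudY bound, *gorL* is not transcribed.
So GorL is not produced.
Cu²⁺ is absent, so BexJ is active.
Ornithine is present, so UlmX is active.
No repressor is bound and BexJ and UlmX are active, so *gixD* is transcribed.
So GixD is produced and active.
No repressor is bound and GixD is active, so *gorY* is transcribed.
So GorY is produced and active.
cAMP is present, so JalY is active.
Mevalonate is absent, so CilD is active.
With repressor JalY bound, *kosM* is not transcribed.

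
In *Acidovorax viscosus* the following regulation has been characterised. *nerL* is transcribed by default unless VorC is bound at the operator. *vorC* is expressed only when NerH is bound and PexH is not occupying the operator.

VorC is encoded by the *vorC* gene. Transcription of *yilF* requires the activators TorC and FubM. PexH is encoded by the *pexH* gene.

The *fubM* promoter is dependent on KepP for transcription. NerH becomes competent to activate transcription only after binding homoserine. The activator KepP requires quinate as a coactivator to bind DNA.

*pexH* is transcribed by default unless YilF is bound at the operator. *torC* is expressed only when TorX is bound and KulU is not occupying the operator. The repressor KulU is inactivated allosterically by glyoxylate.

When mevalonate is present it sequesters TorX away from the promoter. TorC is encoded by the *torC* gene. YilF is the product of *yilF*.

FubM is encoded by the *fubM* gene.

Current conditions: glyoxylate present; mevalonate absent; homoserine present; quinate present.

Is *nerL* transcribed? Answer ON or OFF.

OFF

Glyoxylate is present, so KulU is inactive.
Mevalonate is absent, so TorX is active.
No repressor is bound and TorX is active, so *torC* is transcribed.
So TorC is produced and active.
Quinate is present, so KepP is active.
No repressor is bound and KepP is active, so *fubM* is transcribed.
So FubM is produced and active.
No repressor is bound and TorC and FubM are active, so *yilF* is transcribed.
So YilF is produced and active.
With repressor YilF bound, *pexH* is not transcribed.
So PexH is not produced.
Homoserine is present, so NerH is active.
No repressor is bound and NerH is active, so *vorC* is transcribed.
So VorC is produced and active.
With repressor VorC bound, *nerL* is not transcribed.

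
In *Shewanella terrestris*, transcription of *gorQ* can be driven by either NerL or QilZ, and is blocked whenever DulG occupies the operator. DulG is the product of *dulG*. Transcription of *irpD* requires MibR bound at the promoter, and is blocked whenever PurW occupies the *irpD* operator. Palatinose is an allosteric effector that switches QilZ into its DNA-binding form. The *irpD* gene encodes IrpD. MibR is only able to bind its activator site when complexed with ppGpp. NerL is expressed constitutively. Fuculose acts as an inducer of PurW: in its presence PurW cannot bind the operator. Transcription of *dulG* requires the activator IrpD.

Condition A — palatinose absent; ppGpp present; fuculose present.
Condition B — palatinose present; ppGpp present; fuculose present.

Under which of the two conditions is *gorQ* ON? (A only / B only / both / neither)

neither

Condition A:
NerL is produced constitutively and is active.
Palatinose is absent, so QilZ is inactive.
ppGpp is present, so MibR is active.
Fuculose is present, so PurW is inactive.
No repressor is bound and MibR is active, so *irpD* is transcribed.
So IrpD is produced and active.
No repressor is bound and IrpD is active, so *dulG* is transcribed.
So DulG is produced and active.
With repressor DulG bound, *gorQ* is not transcribed.
→ *gorQ* is OFF in A.
Condition B:
NerL is produced constitutively and is active.
Palatinose is present, so QilZ is active.
ppGpp is present, so MibR is active.
Fuculose is present, so PurW is inactive.
No repressor is bound and MibR is active, so *irpD* is transcribed.
So IrpD is produced and active.
No repressor is bound and IrpD is active, so *dulG* is transcribed.
So DulG is produced and active.
With repressor DulG bound, *gorQ* is not transcribed.
→ *gorQ* is OFF in B.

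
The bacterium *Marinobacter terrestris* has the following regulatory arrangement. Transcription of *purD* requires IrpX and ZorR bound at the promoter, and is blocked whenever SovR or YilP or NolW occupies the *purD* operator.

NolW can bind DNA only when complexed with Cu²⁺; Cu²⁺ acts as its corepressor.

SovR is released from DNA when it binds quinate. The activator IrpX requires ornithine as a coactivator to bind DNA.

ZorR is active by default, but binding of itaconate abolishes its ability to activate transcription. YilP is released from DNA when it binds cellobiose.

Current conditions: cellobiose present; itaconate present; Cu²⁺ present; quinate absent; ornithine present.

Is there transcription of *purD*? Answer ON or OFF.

Quinate is absent, so SovR is active.
Cellobiose is present, so YilP is inactive.
Ornithine is present, so IrpX is active.
Itaconate is present, so ZorR is inactive.
Cu²⁺ is present, so NolW is active.
With repressor SovR bound, *purD* is not transcribed.

OFF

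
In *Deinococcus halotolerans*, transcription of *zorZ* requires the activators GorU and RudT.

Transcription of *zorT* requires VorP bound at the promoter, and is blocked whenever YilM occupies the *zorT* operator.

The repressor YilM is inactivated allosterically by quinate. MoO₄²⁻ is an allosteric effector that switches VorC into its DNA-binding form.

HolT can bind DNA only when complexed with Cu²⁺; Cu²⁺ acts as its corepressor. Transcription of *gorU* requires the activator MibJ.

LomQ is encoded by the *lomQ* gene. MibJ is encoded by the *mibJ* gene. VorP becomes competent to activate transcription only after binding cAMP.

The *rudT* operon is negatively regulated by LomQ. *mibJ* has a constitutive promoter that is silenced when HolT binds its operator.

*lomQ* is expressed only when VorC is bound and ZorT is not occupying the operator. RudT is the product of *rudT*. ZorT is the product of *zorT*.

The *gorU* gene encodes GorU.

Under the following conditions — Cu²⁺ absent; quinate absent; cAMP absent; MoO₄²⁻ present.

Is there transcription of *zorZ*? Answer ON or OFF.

Cu²⁺ is absent, so HolT is inactive.
With no repressor bound, *mibJ* is transcribed.
So MibJ is produced and active.
No repressor is bound and MibJ is active, so *gorU* is transcribed.
So GorU is produced and active.
MoO₄²⁻ is present, so VorC is active.
Quinate is absent, so YilM is active.
cAMP is absent, so VorP is inactive.
With repressor YilM bound, *zorT* is not transcribed.
So ZorT is not produced.
No repressor is bound and VorC is active, so *lomQ* is transcribed.
So LomQ is produced and active.
With repressor LomQ bound, *rudT* is not transcribed.
So RudT is not produced.
Required activator RudT is absent, so *zorZ* is not transcribed.

OFF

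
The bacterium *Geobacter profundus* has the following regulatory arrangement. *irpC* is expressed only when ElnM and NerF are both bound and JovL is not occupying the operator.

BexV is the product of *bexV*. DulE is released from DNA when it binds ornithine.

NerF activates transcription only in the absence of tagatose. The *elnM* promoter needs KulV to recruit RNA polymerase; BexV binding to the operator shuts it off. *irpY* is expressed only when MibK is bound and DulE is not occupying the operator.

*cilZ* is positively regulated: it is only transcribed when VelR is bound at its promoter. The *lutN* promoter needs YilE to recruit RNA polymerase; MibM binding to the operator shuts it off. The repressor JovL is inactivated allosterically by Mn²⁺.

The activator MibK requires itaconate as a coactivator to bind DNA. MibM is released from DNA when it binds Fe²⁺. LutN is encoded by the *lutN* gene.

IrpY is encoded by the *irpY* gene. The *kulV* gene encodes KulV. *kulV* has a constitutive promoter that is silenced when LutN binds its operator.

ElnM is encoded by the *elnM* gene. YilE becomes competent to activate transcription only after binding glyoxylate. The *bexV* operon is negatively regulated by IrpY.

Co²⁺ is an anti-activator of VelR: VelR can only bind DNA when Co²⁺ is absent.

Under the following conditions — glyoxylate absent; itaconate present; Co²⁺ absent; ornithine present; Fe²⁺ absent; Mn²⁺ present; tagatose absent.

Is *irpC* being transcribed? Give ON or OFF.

Ornithine is present, so DulE is inactive.
Itaconate is present, so MibK is active.
No repressor is bound and MibK is active, so *irpY* is transcribed.
So IrpY is produced and active.
With repressor IrpY bound, *bexV* is not transcribed.
So BexV is not produced.
Fe²⁺ is absent, so MibM is active.
Glyoxylate is absent, so YilE is inactive.
With repressor MibM bound, *lutN* is not transcribed.
So LutN is not produced.
With no repressor bound, *kulV* is transcribed.
So KulV is produced and active.
No repressor is bound and KulV is active, so *elnM* is transcribed.
So ElnM is produced and active.
Tagatose is absent, so NerF is active.
Mn²⁺ is present, so JovL is inactive.
No repressor is bound and ElnM and NerF are active, so *irpC* is transcribed.

ON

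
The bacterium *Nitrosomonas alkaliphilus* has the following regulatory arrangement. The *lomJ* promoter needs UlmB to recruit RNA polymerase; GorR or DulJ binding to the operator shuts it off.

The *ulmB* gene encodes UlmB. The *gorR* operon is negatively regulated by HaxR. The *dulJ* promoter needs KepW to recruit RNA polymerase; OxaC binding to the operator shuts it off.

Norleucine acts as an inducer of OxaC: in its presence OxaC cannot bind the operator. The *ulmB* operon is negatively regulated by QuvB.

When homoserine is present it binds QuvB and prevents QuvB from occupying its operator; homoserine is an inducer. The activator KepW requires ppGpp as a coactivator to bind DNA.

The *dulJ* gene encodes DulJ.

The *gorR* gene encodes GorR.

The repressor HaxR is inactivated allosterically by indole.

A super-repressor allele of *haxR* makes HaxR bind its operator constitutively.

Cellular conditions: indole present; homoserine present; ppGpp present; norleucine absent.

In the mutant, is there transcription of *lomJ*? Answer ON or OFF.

ON

Homoserine is present, so QuvB is inactive.
With no repressor bound, *ulmB* is transcribed.
So UlmB is produced and active.
HaxR is constitutively active in this strain.
With repressor HaxR bound, *gorR* is not transcribed.
So GorR is not produced.
ppGpp is present, so KepW is active.
Norleucine is absent, so OxaC is active.
With repressor OxaC bound, *dulJ* is not transcribed.
So DulJ is not produced.
No repressor is bound and UlmB is active, so *lomJ* is transcribed.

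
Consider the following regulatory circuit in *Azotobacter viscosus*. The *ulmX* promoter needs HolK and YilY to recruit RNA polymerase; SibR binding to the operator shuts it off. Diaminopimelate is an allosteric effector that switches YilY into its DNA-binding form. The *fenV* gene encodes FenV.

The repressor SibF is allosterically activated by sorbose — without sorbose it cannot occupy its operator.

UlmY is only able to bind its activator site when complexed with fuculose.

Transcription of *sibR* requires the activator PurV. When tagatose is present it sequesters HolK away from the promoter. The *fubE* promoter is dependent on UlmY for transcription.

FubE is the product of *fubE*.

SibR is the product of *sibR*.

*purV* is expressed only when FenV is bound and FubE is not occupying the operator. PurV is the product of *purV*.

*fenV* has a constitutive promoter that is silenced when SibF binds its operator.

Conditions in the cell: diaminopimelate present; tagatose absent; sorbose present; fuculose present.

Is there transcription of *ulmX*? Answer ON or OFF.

ON

Tagatose is absent, so HolK is active.
Diaminopimelate is present, so YilY is active.
Sorbose is present, so SibF is active.
With repressor SibF bound, *fenV* is not transcribed.
So FenV is not produced.
Fuculose is present, so UlmY is active.
No repressor is bound and UlmY is active, so *fubE* is transcribed.
So FubE is produced and active.
With repressor FubE bound, *purV* is not transcribed.
So PurV is not produced.
Required activator PurV is absent, so *sibR* is not transcribed.
So SibR is not produced.
No repressor is bound and HolK and YilY are active, so *ulmX* is transcribed.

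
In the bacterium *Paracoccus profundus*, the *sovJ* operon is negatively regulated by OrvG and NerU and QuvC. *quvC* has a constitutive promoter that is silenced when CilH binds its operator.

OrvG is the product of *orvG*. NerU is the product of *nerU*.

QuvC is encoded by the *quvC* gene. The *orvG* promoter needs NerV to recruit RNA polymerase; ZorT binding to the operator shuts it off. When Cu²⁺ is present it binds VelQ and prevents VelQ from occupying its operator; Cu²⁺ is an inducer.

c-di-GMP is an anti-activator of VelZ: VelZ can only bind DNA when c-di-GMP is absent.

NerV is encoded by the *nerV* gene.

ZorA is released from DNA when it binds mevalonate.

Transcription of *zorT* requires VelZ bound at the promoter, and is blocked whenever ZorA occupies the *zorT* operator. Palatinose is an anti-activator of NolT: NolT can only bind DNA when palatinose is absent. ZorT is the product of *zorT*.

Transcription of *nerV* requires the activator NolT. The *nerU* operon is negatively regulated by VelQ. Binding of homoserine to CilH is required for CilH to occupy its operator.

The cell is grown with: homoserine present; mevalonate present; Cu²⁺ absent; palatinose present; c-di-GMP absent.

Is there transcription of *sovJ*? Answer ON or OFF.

Mevalonate is present, so ZorA is inactive.
c-di-GMP is absent, so VelZ is active.
No repressor is bound and VelZ is active, so *zorT* is transcribed.
So ZorT is produced and active.
Palatinose is present, so NolT is inactive.
Required activator NolT is absent, so *nerV* is not transcribed.
So NerV is not produced.
With repressor ZorT bound, *orvG* is not transcribed.
So OrvG is not produced.
Cu²⁺ is absent, so VelQ is active.
With repressor VelQ bound, *nerU* is not transcribed.
So NerU is not produced.
Homoserine is present, so CilH is active.
With repressor CilH bound, *quvC* is not transcribed.
So QuvC is not produced.
With no repressor bound, *sovJ* is transcribed.

ON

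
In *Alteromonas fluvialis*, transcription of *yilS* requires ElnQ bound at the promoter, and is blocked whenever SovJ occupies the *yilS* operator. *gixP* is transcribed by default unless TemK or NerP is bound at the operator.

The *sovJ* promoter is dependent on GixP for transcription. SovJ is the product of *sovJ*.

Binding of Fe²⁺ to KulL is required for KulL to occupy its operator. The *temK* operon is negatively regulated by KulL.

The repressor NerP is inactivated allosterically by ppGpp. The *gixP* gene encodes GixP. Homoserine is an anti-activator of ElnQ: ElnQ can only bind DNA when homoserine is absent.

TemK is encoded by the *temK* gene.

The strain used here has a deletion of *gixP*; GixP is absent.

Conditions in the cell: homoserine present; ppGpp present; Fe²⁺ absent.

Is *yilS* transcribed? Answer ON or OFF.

OFF

GixP is non-functional in this strain, so it has no effect.
Required activator GixP is absent, so *sovJ* is not transcribed.
So SovJ is not produced.
Homoserine is present, so ElnQ is inactive.
Required activator ElnQ is absent, so *yilS* is not transcribed.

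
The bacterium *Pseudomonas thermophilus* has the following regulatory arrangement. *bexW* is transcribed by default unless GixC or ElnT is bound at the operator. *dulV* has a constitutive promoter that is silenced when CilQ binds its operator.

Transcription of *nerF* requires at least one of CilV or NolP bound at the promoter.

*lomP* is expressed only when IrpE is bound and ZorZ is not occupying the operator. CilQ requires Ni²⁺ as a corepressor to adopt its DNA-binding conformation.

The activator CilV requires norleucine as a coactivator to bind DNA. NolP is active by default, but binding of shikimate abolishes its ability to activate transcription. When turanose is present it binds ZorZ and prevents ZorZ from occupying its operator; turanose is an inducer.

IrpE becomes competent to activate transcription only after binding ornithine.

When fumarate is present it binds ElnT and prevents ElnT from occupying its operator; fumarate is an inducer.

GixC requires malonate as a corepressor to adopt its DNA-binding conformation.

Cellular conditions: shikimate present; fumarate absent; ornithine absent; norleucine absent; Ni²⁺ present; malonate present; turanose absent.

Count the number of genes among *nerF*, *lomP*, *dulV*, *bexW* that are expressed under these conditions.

Norleucine is absent, so CilV is inactive.
Shikimate is present, so NolP is inactive.
No activator is available at the *nerF* promoter, so *nerF* is not transcribed.
→ *nerF* is OFF.
Turanose is absent, so ZorZ is active.
Ornithine is absent, so IrpE is inactive.
With repressor ZorZ bound, *lomP* is not transcribed.
→ *lomP* is OFF.
Ni²⁺ is present, so CilQ is active.
With repressor CilQ bound, *dulV* is not transcribed.
→ *dulV* is OFF.
Malonate is present, so GixC is active.
Fumarate is absent, so ElnT is active.
With repressor GixC bound, *bexW* is not transcribed.
→ *bexW* is OFF.
0 of the 4 genes are transcribed.

0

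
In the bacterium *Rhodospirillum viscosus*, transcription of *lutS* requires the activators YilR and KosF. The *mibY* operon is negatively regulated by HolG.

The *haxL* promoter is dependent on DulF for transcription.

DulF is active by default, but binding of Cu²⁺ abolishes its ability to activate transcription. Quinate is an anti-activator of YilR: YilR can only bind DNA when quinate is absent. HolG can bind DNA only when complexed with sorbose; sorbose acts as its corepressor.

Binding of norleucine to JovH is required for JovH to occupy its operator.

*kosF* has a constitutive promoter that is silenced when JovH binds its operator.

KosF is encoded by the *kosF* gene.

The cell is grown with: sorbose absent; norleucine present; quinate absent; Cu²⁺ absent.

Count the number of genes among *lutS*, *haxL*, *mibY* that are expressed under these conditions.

2

Quinate is absent, so YilR is active.
Norleucine is present, so JovH is active.
With repressor JovH bound, *kosF* is not transcribed.
So KosF is not produced.
Required activator KosF is absent, so *lutS* is not transcribed.
→ *lutS* is OFF.
Cu²⁺ is absent, so DulF is active.
No repressor is bound and DulF is active, so *haxL* is transcribed.
→ *haxL* is ON.
Sorbose is absent, so HolG is inactive.
With no repressor bound, *mibY* is transcribed.
→ *mibY* is ON.
2 of the 3 genes are transcribed.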